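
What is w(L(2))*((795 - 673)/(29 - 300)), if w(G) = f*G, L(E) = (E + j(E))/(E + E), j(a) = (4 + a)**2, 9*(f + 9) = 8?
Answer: 84607/2439 ≈ 34.689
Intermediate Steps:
f = -73/9 (f = -9 + (1/9)*8 = -9 + 8/9 = -73/9 ≈ -8.1111)
L(E) = (E + (4 + E)**2)/(2*E) (L(E) = (E + (4 + E)**2)/(E + E) = (E + (4 + E)**2)/((2*E)) = (E + (4 + E)**2)*(1/(2*E)) = (E + (4 + E)**2)/(2*E))
w(G) = -73*G/9
w(L(2))*((795 - 673)/(29 - 300)) = (-73*(2 + (4 + 2)**2)/(18*2))*((795 - 673)/(29 - 300)) = (-73*(2 + 6**2)/(18*2))*(122/(-271)) = (-73*(2 + 36)/(18*2))*(122*(-1/271)) = -73*38/(18*2)*(-122/271) = -73/9*19/2*(-122/271) = -1387/18*(-122/271) = 84607/2439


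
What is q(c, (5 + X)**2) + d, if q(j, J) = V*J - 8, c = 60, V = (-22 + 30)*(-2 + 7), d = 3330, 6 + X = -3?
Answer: 3962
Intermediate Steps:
X = -9 (X = -6 - 3 = -9)
V = 40 (V = 8*5 = 40)
q(j, J) = -8 + 40*J (q(j, J) = 40*J - 8 = -8 + 40*J)
q(c, (5 + X)**2) + d = (-8 + 40*(5 - 9)**2) + 3330 = (-8 + 40*(-4)**2) + 3330 = (-8 + 40*16) + 3330 = (-8 + 640) + 3330 = 632 + 3330 = 3962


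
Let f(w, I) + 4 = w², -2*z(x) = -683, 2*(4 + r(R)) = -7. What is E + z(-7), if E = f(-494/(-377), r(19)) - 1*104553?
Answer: -175287583/1682 ≈ -1.0421e+5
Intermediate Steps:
r(R) = -15/2 (r(R) = -4 + (½)*(-7) = -4 - 7/2 = -15/2)
z(x) = 683/2 (z(x) = -½*(-683) = 683/2)
f(w, I) = -4 + w²
E = -87930993/841 (E = (-4 + (-494/(-377))²) - 1*104553 = (-4 + (-494*(-1/377))²) - 104553 = (-4 + (38/29)²) - 104553 = (-4 + 1444/841) - 104553 = -1920/841 - 104553 = -87930993/841 ≈ -1.0456e+5)
E + z(-7) = -87930993/841 + 683/2 = -175287583/1682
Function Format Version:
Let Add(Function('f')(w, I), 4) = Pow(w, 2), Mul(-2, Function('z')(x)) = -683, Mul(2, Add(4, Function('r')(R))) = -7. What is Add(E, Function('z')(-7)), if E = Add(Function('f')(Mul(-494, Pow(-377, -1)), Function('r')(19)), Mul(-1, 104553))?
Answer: Rational(-175287583, 1682) ≈ -1.0421e+5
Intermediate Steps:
Function('r')(R) = Rational(-15, 2) (Function('r')(R) = Add(-4, Mul(Rational(1, 2), -7)) = Add(-4, Rational(-7, 2)) = Rational(-15, 2))
Function('z')(x) = Rational(683, 2) (Function('z')(x) = Mul(Rational(-1, 2), -683) = Rational(683, 2))
Function('f')(w, I) = Add(-4, Pow(w, 2))
E = Rational(-87930993, 841) (E = Add(Add(-4, Pow(Mul(-494, Pow(-377, -1)), 2)), Mul(-1, 104553)) = Add(Add(-4, Pow(Mul(-494, Rational(-1, 377)), 2)), -104553) = Add(Add(-4, Pow(Rational(38, 29), 2)), -104553) = Add(Add(-4, Rational(1444, 841)), -104553) = Add(Rational(-1920, 841), -104553) = Rational(-87930993, 841) ≈ -1.0456e+5)
Add(E, Function('z')(-7)) = Add(Rational(-87930993, 841), Rational(683, 2)) = Rational(-175287583, 1682)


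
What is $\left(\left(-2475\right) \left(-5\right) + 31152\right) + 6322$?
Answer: $49849$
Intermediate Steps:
$\left(\left(-2475\right) \left(-5\right) + 31152\right) + 6322 = \left(12375 + 31152\right) + 6322 = 43527 + 6322 = 49849$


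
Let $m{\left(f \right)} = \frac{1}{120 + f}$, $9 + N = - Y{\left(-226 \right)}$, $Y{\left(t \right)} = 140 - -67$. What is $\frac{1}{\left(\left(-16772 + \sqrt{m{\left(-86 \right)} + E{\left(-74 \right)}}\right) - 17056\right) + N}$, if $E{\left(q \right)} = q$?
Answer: $- \frac{1157496}{39405796339} - \frac{i \sqrt{85510}}{39405796339} \approx -2.9374 \cdot 10^{-5} - 7.4208 \cdot 10^{-9} i$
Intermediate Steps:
$Y{\left(t \right)} = 207$ ($Y{\left(t \right)} = 140 + 67 = 207$)
$N = -216$ ($N = -9 - 207 = -216$)
$\frac{1}{\left(\left(-16772 + \sqrt{m{\left(-86 \right)} + E{\left(-74 \right)}}\right) - 17056\right) + N} = \frac{1}{\left(\left(-16772 + \sqrt{\frac{1}{120 - 86} - 74}\right) - 17056\right) - 216} = \frac{1}{\left(\left(-16772 + \sqrt{\frac{1}{34} - 74}\right) - 17056\right) - 216} = \frac{1}{\left(\left(-16772 + \sqrt{- \frac{2515}{34}}\right) - 17056\right) - 216} = \frac{1}{\left(\left(-16772 + \frac{i \sqrt{85510}}{34}\right) - 17056\right) - 216} = \frac{1}{\left(-33828 + \frac{i \sqrt{85510}}{34}\right) - 216} = \frac{1}{-34044 + \frac{i \sqrt{85510}}{34}}$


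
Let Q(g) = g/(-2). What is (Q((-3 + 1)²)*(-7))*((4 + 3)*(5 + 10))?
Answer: 1470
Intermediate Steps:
Q(g) = -g/2 (Q(g) = g*(-½) = -g/2)
(Q((-3 + 1)²)*(-7))*((4 + 3)*(5 + 10)) = (-(-3 + 1)²/2*(-7))*((4 + 3)*(5 + 10)) = (-½*(-2)²*(-7))*(7*15) = (-½*4*(-7))*105 = -2*(-7)*105 = 14*105 = 1470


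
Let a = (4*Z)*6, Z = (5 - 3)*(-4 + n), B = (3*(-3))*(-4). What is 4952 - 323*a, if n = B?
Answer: -491176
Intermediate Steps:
B = 36 (B = -9*(-4) = 36)
n = 36
Z = 64 (Z = (5 - 3)*(-4 + 36) = 2*32 = 64)
a = 1536 (a = (4*64)*6 = 256*6 = 1536)
4952 - 323*a = 4952 - 323*1536 = 4952 - 1*496128 = 4952 - 496128 = -491176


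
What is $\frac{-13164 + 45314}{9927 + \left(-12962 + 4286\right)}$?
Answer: $\frac{32150}{1251} \approx 25.699$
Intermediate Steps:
$\frac{-13164 + 45314}{9927 + \left(-12962 + 4286\right)} = \frac{32150}{9927 - 8676} = \frac{32150}{1251}$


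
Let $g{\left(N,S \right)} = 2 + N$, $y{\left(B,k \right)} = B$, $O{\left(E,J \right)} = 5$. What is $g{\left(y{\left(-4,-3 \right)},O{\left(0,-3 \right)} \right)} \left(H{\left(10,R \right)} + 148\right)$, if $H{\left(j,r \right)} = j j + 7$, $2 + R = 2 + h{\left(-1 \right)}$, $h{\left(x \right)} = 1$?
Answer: $-510$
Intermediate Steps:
$R = 1$ ($R = -2 + \left(2 + 1\right) = -2 + 3 = 1$)
$H{\left(j,r \right)} = 7 + j^{2}$ ($H{\left(j,r \right)} = j^{2} + 7 = 7 + j^{2}$)
$g{\left(y{\left(-4,-3 \right)},O{\left(0,-3 \right)} \right)} \left(H{\left(10,R \right)} + 148\right) = \left(2 - 4\right) \left(\left(7 + 10^{2}\right) + 148\right) = - 2 \left(\left(7 + 100\right) + 148\right) = - 2 \left(107 + 148\right) = \left(-2\right) 255 = -510$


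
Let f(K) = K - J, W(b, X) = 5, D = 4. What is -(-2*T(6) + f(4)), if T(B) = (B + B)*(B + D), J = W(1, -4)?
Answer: 241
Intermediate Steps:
J = 5
T(B) = 2*B*(4 + B) (T(B) = (B + B)*(B + 4) = (2*B)*(4 + B) = 2*B*(4 + B))
f(K) = -5 + K (f(K) = K - 1*5 = K - 5 = -5 + K)
-(-2*T(6) + f(4)) = -(-4*6*(4 + 6) + (-5 + 4)) = -(-4*6*10 - 1) = -(-2*120 - 1) = -(-240 - 1) = -1*(-241) = 241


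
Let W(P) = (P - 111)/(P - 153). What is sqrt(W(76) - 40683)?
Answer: 2*I*sqrt(1230647)/11 ≈ 201.7*I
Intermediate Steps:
W(P) = (-111 + P)/(-153 + P)
sqrt(W(76) - 40683) = sqrt((-111 + 76)/(-153 + 76) - 40683) = sqrt(-35/(-77) - 40683) = sqrt(-1/77*(-35) - 40683) = sqrt(5/11 - 40683) = sqrt(-447508/11) = 2*I*sqrt(1230647)/11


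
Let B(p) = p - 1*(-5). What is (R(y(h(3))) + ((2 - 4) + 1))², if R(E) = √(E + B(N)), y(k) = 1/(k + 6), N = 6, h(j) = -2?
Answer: 49/4 - 3*√5 ≈ 5.5418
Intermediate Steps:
y(k) = 1/(6 + k)
B(p) = 5 + p (B(p) = p + 5 = 5 + p)
R(E) = √(11 + E) (R(E) = √(E + (5 + 6)) = √(E + 11) = √(11 + E))
(R(y(h(3))) + ((2 - 4) + 1))² = (√(11 + 1/(6 - 2)) + ((2 - 4) + 1))² = (√(11 + 1/4) + (-2 + 1))² = (√(11 + ¼) - 1)² = (√(45/4) - 1)² = (3*√5/2 - 1)² = (-1 + 3*√5/2)²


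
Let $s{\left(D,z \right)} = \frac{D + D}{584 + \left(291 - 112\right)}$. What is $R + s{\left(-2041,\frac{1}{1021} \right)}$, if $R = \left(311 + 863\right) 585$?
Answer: $\frac{524016688}{763} \approx 6.8679 \cdot 10^{5}$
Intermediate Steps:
$R = 686790$ ($R = 1174 \cdot 585 = 686790$)
$s{\left(D,z \right)} = \frac{2 D}{763}$ ($s{\left(D,z \right)} = \frac{2 D}{584 + 179} = \frac{2 D}{763}$)
$R + s{\left(-2041,\frac{1}{1021} \right)} = 686790 + \frac{2}{763} \left(-2041\right) = 686790 - \frac{4082}{763} = \frac{524016688}{763}$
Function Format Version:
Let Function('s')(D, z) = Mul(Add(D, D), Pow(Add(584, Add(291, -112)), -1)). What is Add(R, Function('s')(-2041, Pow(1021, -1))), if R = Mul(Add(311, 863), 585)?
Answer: Rational(524016688, 763) ≈ 6.8679e+5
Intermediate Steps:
R = 686790 (R = Mul(1174, 585) = 686790)
Function('s')(D, z) = Mul(Rational(2, 763), D) (Function('s')(D, z) = Mul(Mul(2, D), Pow(Add(584, 179), -1)) = Mul(Mul(2, D), Pow(763, -1)) = Mul(Mul(2, D), Rational(1, 763)) = Mul(Rational(2, 763), D))
Add(R, Function('s')(-2041, Pow(1021, -1))) = Add(686790, Mul(Rational(2, 763), -2041)) = Add(686790, Rational(-4082, 763)) = Rational(524016688, 763)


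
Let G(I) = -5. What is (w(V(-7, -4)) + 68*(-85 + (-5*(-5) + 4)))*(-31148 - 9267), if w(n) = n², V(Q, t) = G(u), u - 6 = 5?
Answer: 152889945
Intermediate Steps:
u = 11 (u = 6 + 5 = 11)
V(Q, t) = -5
(w(V(-7, -4)) + 68*(-85 + (-5*(-5) + 4)))*(-31148 - 9267) = ((-5)² + 68*(-85 + (-5*(-5) + 4)))*(-31148 - 9267) = (25 + 68*(-85 + (25 + 4)))*(-40415) = (25 + 68*(-85 + 29))*(-40415) = (25 + 68*(-56))*(-40415) = (25 - 3808)*(-40415) = -3783*(-40415) = 152889945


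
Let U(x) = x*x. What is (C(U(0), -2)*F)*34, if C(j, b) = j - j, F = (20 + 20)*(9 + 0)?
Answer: 0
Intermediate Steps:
F = 360 (F = 40*9 = 360)
U(x) = x²
C(j, b) = 0
(C(U(0), -2)*F)*34 = (0*360)*34 = 0*34 = 0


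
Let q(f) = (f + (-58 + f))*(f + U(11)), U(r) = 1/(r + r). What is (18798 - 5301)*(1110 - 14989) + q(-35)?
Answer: -2060524277/11 ≈ -1.8732e+8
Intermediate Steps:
U(r) = 1/(2*r)
q(f) = (-58 + 2*f)*(1/22 + f) (q(f) = (f + (-58 + f))*(f + (½)/11) = (-58 + 2*f)*(f + (½)*(1/11)) = (-58 + 2*f)*(f + 1/22) = (-58 + 2*f)*(1/22 + f))
(18798 - 5301)*(1110 - 14989) + q(-35) = (18798 - 5301)*(1110 - 14989) + (-29/11 + 2*(-35)² - 637/11*(-35)) = 13497*(-13879) + (-29/11 + 2*1225 + 22295/11) = -187324863 + (-29/11 + 2450 + 22295/11) = -187324863 + 49216/11 = -2060524277/11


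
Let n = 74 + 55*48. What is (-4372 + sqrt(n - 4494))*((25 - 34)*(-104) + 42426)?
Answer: -189578664 + 86724*I*sqrt(445) ≈ -1.8958e+8 + 1.8294e+6*I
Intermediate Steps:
n = 2714 (n = 74 + 2640 = 2714)
(-4372 + sqrt(n - 4494))*((25 - 34)*(-104) + 42426) = (-4372 + sqrt(2714 - 4494))*((25 - 34)*(-104) + 42426) = (-4372 + sqrt(-1780))*(-9*(-104) + 42426) = (-4372 + 2*I*sqrt(445))*(936 + 42426) = (-4372 + 2*I*sqrt(445))*43362 = -189578664 + 86724*I*sqrt(445)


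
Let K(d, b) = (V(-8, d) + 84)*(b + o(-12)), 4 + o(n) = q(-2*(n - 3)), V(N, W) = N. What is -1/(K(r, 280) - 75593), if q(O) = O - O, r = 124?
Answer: 1/54617 ≈ 1.8309e-5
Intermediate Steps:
q(O) = 0
o(n) = -4 (o(n) = -4 + 0 = -4)
K(d, b) = -304 + 76*b (K(d, b) = (-8 + 84)*(b - 4) = 76*(-4 + b) = -304 + 76*b)
-1/(K(r, 280) - 75593) = -1/((-304 + 76*280) - 75593) = -1/((-304 + 21280) - 75593) = -1/(20976 - 75593) = -1/(-54617) = -1*(-1/54617) = 1/54617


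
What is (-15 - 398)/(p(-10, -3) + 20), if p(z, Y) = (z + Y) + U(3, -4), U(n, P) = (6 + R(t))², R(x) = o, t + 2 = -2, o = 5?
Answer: -413/128 ≈ -3.2266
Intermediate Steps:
t = -4 (t = -2 - 2 = -4)
R(x) = 5
U(n, P) = 121 (U(n, P) = (6 + 5)² = 11² = 121)
p(z, Y) = 121 + Y + z (p(z, Y) = (z + Y) + 121 = (Y + z) + 121 = 121 + Y + z)
(-15 - 398)/(p(-10, -3) + 20) = (-15 - 398)/((121 - 3 - 10) + 20) = -413/(108 + 20) = -413/128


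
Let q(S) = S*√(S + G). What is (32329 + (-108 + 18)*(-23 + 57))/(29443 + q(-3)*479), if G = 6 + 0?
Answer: 861767167/860695342 + 42059553*√3/860695342 ≈ 1.0859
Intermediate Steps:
G = 6
q(S) = S*√(6 + S) (q(S) = S*√(S + 6) = S*√(6 + S))
(32329 + (-108 + 18)*(-23 + 57))/(29443 + q(-3)*479) = (32329 + (-108 + 18)*(-23 + 57))/(29443 - 3*√(6 - 3)*479) = (32329 - 90*34)/(29443 - 3*√3*479) = (32329 - 3060)/(29443 - 1437*√3) = 29269/(29443 - 1437*√3)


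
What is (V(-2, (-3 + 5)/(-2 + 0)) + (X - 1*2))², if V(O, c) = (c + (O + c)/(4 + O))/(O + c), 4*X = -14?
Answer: 196/9 ≈ 21.778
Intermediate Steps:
X = -7/2 (X = (¼)*(-14) = -7/2 ≈ -3.5000)
V(O, c) = (c + (O + c)/(4 + O))/(O + c)
(V(-2, (-3 + 5)/(-2 + 0)) + (X - 1*2))² = ((-2 + 5*((-3 + 5)/(-2 + 0)) - 2*(-3 + 5)/(-2 + 0))/((-2)² + 4*(-2) + 4*((-3 + 5)/(-2 + 0)) - 2*(-3 + 5)/(-2 + 0)) + (-7/2 - 1*2))² = ((-2 + 5*(2/(-2)) - 4/(-2))/(4 - 8 + 4*(2/(-2)) - 4/(-2)) + (-7/2 - 2))² = ((-2 + 5*(2*(-½)) - 4*(-1)/2)/(4 - 8 + 4*(2*(-½)) - 4*(-1)/2) - 11/2)² = ((-2 + 5*(-1) - 2*(-1))/(4 - 8 + 4*(-1) - 2*(-1)) - 11/2)² = ((-2 - 5 + 2)/(4 - 8 - 4 + 2) - 11/2)² = (-5/(-6) - 11/2)² = (-⅙*(-5) - 11/2)² = (⅚ - 11/2)² = (-14/3)² = 196/9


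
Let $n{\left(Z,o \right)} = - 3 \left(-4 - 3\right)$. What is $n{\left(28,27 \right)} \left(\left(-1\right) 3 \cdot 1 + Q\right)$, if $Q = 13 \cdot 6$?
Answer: $1575$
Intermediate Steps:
$n{\left(Z,o \right)} = 21$ ($n{\left(Z,o \right)} = \left(-3\right) \left(-7\right) = 21$)
$Q = 78$
$n{\left(28,27 \right)} \left(\left(-1\right) 3 \cdot 1 + Q\right) = 21 \left(\left(-1\right) 3 \cdot 1 + 78\right) = 21 \left(\left(-3\right) 1 + 78\right) = 21 \left(-3 + 78\right) = 21 \cdot 75 = 1575$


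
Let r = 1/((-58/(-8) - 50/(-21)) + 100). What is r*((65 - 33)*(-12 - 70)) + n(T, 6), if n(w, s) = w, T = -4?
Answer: -257252/9209 ≈ -27.935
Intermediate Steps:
r = 84/9209 (r = 1/((-58*(-⅛) - 50*(-1/21)) + 100) = 1/((29/4 + 50/21) + 100) = 1/(809/84 + 100) = 1/(9209/84) = 84/9209 ≈ 0.0091215)
r*((65 - 33)*(-12 - 70)) + n(T, 6) = 84*((65 - 33)*(-12 - 70))/9209 - 4 = 84*(32*(-82))/9209 - 4 = (84/9209)*(-2624) - 4 = -220416/9209 - 4 = -257252/9209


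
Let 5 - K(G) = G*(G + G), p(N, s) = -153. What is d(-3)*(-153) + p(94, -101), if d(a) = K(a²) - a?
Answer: 23409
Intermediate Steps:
K(G) = 5 - 2*G² (K(G) = 5 - G*(G + G) = 5 - G*2*G = 5 - 2*G²)
d(a) = 5 - a - 2*a⁴ (d(a) = (5 - 2*a⁴) - a = 5 - a - 2*a⁴)
d(-3)*(-153) + p(94, -101) = (5 - 1*(-3) - 2*(-3)⁴)*(-153) - 153 = (5 + 3 - 2*81)*(-153) - 153 = (5 + 3 - 162)*(-153) - 153 = -154*(-153) - 153 = 23562 - 153 = 23409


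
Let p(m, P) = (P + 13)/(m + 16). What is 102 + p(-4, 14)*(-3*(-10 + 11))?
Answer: 381/4 ≈ 95.250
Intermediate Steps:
p(m, P) = (13 + P)/(16 + m)
102 + p(-4, 14)*(-3*(-10 + 11)) = 102 + ((13 + 14)/(16 - 4))*(-3*(-10 + 11)) = 102 + (27/12)*(-3*1) = 102 + ((1/12)*27)*(-3) = 102 + (9/4)*(-3) = 102 - 27/4 = 381/4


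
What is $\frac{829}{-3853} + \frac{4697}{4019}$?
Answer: $\frac{14765790}{15485207} \approx 0.95354$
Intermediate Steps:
$\frac{829}{-3853} + \frac{4697}{4019} = 829 \left(- \frac{1}{3853}\right) + 4697 \cdot \frac{1}{4019} = - \frac{829}{3853} + \frac{4697}{4019} = \frac{14765790}{15485207}$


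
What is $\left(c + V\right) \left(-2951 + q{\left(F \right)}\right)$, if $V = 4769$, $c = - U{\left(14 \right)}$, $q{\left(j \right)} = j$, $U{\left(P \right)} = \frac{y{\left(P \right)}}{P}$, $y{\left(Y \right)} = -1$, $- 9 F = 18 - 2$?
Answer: $- \frac{1774333025}{126} \approx -1.4082 \cdot 10^{7}$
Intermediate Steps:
$F = - \frac{16}{9}$ ($F = - \frac{18 - 2}{9} = \left(- \frac{1}{9}\right) 16 = - \frac{16}{9} \approx -1.7778$)
$U{\left(P \right)} = - \frac{1}{P}$
$c = \frac{1}{14}$ ($c = - \frac{-1}{14} = \left(-1\right) \left(- \frac{1}{14}\right) = \frac{1}{14} \approx 0.071429$)
$\left(c + V\right) \left(-2951 + q{\left(F \right)}\right) = \left(\frac{1}{14} + 4769\right) \left(-2951 - \frac{16}{9}\right) = \frac{66767}{14} \left(- \frac{26575}{9}\right) = - \frac{1774333025}{126}$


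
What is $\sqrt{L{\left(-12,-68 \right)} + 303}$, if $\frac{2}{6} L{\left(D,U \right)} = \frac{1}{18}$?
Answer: $\frac{\sqrt{10914}}{6} \approx 17.412$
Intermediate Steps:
$L{\left(D,U \right)} = \frac{1}{6}$ ($L{\left(D,U \right)} = \frac{3}{18} = 3 \cdot \frac{1}{18} = \frac{1}{6}$)
$\sqrt{L{\left(-12,-68 \right)} + 303} = \sqrt{\frac{1}{6} + 303} = \sqrt{\frac{1819}{6}} = \frac{\sqrt{10914}}{6}$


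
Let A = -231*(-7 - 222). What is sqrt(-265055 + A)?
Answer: 2*I*sqrt(53039) ≈ 460.6*I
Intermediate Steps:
A = 52899 (A = -231*(-229) = 52899)
sqrt(-265055 + A) = sqrt(-265055 + 52899) = sqrt(-212156) = 2*I*sqrt(53039)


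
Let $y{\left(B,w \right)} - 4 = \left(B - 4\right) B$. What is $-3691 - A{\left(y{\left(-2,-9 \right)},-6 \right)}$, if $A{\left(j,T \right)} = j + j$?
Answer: $-3723$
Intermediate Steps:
$y{\left(B,w \right)} = 4 + B \left(-4 + B\right)$ ($y{\left(B,w \right)} = 4 + \left(B - 4\right) B = 4 + \left(-4 + B\right) B = 4 + B \left(-4 + B\right)$)
$A{\left(j,T \right)} = 2 j$
$-3691 - A{\left(y{\left(-2,-9 \right)},-6 \right)} = -3691 - 2 \left(4 + \left(-2\right)^{2} - -8\right) = -3691 - 2 \left(4 + 4 + 8\right) = -3691 - 2 \cdot 16 = -3691 - 32 = -3723$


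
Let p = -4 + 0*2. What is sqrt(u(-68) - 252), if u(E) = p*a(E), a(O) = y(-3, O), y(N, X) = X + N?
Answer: 4*sqrt(2) ≈ 5.6569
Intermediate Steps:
p = -4 (p = -4 + 0 = -4)
y(N, X) = N + X
a(O) = -3 + O
u(E) = 12 - 4*E (u(E) = -4*(-3 + E) = 12 - 4*E)
sqrt(u(-68) - 252) = sqrt((12 - 4*(-68)) - 252) = sqrt((12 + 272) - 252) = sqrt(284 - 252) = sqrt(32) = 4*sqrt(2)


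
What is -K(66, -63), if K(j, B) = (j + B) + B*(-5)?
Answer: -318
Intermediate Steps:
K(j, B) = j - 4*B (K(j, B) = (B + j) - 5*B = j - 4*B)
-K(66, -63) = -(66 - 4*(-63)) = -(66 + 252) = -1*318 = -318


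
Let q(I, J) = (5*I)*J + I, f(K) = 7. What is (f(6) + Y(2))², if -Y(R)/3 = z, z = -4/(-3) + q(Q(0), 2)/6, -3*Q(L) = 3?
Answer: 289/4 ≈ 72.250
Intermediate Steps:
Q(L) = -1 (Q(L) = -⅓*3 = -1)
q(I, J) = I + 5*I*J (q(I, J) = 5*I*J + I = I + 5*I*J)
z = -½ (z = -4/(-3) - (1 + 5*2)/6 = -4*(-⅓) - (1 + 10)*(⅙) = 4/3 - 1*11*(⅙) = 4/3 - 11*⅙ = 4/3 - 11/6 = -½ ≈ -0.50000)
Y(R) = 3/2 (Y(R) = -3*(-½) = 3/2)
(f(6) + Y(2))² = (7 + 3/2)² = (17/2)² = 289/4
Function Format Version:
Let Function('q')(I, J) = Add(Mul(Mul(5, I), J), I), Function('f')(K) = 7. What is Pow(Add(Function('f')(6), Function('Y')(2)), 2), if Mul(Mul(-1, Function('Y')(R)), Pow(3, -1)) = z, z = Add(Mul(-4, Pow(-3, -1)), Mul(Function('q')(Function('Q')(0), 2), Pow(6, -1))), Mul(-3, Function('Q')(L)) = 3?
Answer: Rational(289, 4) ≈ 72.250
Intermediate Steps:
Function('Q')(L) = -1 (Function('Q')(L) = Mul(Rational(-1, 3), 3) = -1)
Function('q')(I, J) = Add(I, Mul(5, I, J)) (Function('q')(I, J) = Add(Mul(5, I, J), I) = Add(I, Mul(5, I, J)))
z = Rational(-1, 2) (z = Add(Mul(-4, Pow(-3, -1)), Mul(Mul(-1, Add(1, Mul(5, 2))), Pow(6, -1))) = Add(Mul(-4, Rational(-1, 3)), Mul(Mul(-1, Add(1, 10)), Rational(1, 6))) = Add(Rational(4, 3), Mul(Mul(-1, 11), Rational(1, 6))) = Add(Rational(4, 3), Mul(-11, Rational(1, 6))) = Add(Rational(4, 3), Rational(-11, 6)) = Rational(-1, 2) ≈ -0.50000)
Function('Y')(R) = Rational(3, 2) (Function('Y')(R) = Mul(-3, Rational(-1, 2)) = Rational(3, 2))
Pow(Add(Function('f')(6), Function('Y')(2)), 2) = Pow(Add(7, Rational(3, 2)), 2) = Pow(Rational(17, 2), 2) = Rational(289, 4)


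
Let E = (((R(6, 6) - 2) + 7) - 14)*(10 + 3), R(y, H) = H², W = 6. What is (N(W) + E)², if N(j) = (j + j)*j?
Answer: 178929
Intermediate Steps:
N(j) = 2*j² (N(j) = (2*j)*j = 2*j²)
E = 351 (E = (((6² - 2) + 7) - 14)*(10 + 3) = (((36 - 2) + 7) - 14)*13 = ((34 + 7) - 14)*13 = (41 - 14)*13 = 27*13 = 351)
(N(W) + E)² = (2*6² + 351)² = (2*36 + 351)² = (72 + 351)² = 423² = 178929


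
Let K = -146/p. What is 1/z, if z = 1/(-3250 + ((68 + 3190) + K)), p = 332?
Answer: 1255/166 ≈ 7.5602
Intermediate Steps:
K = -73/166 (K = -146/332 = -146*1/332 = -73/166 ≈ -0.43976)
z = 166/1255 (z = 1/(-3250 + ((68 + 3190) - 73/166)) = 1/(-3250 + (3258 - 73/166)) = 1/(-3250 + 540755/166) = 1/(1255/166) = 166/1255 ≈ 0.13227)
1/z = 1/(166/1255) = 1255/166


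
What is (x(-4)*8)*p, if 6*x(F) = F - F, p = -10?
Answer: 0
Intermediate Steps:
x(F) = 0 (x(F) = (F - F)/6 = (1/6)*0 = 0)
(x(-4)*8)*p = (0*8)*(-10) = 0*(-10) = 0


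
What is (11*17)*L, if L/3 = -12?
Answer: -6732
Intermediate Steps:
L = -36 (L = 3*(-12) = -36)
(11*17)*L = (11*17)*(-36) = 187*(-36) = -6732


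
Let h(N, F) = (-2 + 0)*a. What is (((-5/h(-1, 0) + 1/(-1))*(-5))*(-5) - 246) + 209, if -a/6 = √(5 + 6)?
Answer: -62 - 125*√11/132 ≈ -65.141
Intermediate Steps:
a = -6*√11 (a = -6*√(5 + 6) = -6*√11 ≈ -19.900)
h(N, F) = 12*√11 (h(N, F) = (-2 + 0)*(-6*√11) = -(-12)*√11 = 12*√11)
(((-5/h(-1, 0) + 1/(-1))*(-5))*(-5) - 246) + 209 = (((-5*√11/132 + 1/(-1))*(-5))*(-5) - 246) + 209 = (((-5*√11/132 + 1*(-1))*(-5))*(-5) - 246) + 209 = (((-5*√11/132 - 1)*(-5))*(-5) - 246) + 209 = (((-1 - 5*√11/132)*(-5))*(-5) - 246) + 209 = ((5 + 25*√11/132)*(-5) - 246) + 209 = ((-25 - 125*√11/132) - 246) + 209 = (-271 - 125*√11/132) + 209 = -62 - 125*√11/132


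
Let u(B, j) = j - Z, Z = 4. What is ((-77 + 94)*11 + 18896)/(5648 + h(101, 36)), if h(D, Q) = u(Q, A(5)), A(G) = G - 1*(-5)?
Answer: 19083/5654 ≈ 3.3751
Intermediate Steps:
A(G) = 5 + G (A(G) = G + 5 = 5 + G)
u(B, j) = -4 + j (u(B, j) = j - 1*4 = j - 4 = -4 + j)
h(D, Q) = 6 (h(D, Q) = -4 + (5 + 5) = -4 + 10 = 6)
((-77 + 94)*11 + 18896)/(5648 + h(101, 36)) = ((-77 + 94)*11 + 18896)/(5648 + 6) = (17*11 + 18896)/5654 = (187 + 18896)*(1/5654) = 19083*(1/5654) = 19083/5654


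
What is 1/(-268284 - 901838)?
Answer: -1/1170122 ≈ -8.5461e-7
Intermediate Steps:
1/(-268284 - 901838) = 1/(-1170122) = -1/1170122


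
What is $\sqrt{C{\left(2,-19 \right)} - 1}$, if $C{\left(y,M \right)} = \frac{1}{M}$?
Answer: $\frac{2 i \sqrt{95}}{19} \approx 1.026 i$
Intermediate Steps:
$\sqrt{C{\left(2,-19 \right)} - 1} = \sqrt{\frac{1}{-19} - 1} = \sqrt{- \frac{1}{19} - 1} = \sqrt{- \frac{20}{19}} = \frac{2 i \sqrt{95}}{19}$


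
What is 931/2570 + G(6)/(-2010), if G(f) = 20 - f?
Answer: 183533/516570 ≈ 0.35529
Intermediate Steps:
931/2570 + G(6)/(-2010) = 931/2570 + (20 - 1*6)/(-2010) = 931*(1/2570) + (20 - 6)*(-1/2010) = 931/2570 + 14*(-1/2010) = 931/2570 - 7/1005 = 183533/516570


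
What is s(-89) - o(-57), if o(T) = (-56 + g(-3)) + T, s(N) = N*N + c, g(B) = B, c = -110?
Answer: 7927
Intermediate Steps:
s(N) = -110 + N² (s(N) = N*N - 110 = N² - 110 = -110 + N²)
o(T) = -59 + T (o(T) = (-56 - 3) + T = -59 + T)
s(-89) - o(-57) = (-110 + (-89)²) - (-59 - 57) = (-110 + 7921) - 1*(-116) = 7811 + 116 = 7927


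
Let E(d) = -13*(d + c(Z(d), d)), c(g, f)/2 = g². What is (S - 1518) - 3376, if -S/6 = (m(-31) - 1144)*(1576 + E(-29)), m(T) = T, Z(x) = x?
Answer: -140391544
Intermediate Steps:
c(g, f) = 2*g²
E(d) = -26*d² - 13*d (E(d) = -13*(d + 2*d²) = -26*d² - 13*d)
S = -140386650 (S = -6*(-31 - 1144)*(1576 + 13*(-29)*(-1 - 2*(-29))) = -(-7050)*(1576 + 13*(-29)*(-1 + 58)) = -(-7050)*(1576 + 13*(-29)*57) = -(-7050)*(1576 - 21489) = -(-7050)*(-19913) = -6*23397775 = -140386650)
(S - 1518) - 3376 = (-140386650 - 1518) - 3376 = -140388168 - 3376 = -140391544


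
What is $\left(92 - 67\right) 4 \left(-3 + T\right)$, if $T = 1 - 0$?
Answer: $-200$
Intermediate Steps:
$T = 1$ ($T = 1 + 0 = 1$)
$\left(92 - 67\right) 4 \left(-3 + T\right) = \left(92 - 67\right) 4 \left(-3 + 1\right) = 25 \cdot 4 \left(-2\right) = 25 \left(-8\right) = -200$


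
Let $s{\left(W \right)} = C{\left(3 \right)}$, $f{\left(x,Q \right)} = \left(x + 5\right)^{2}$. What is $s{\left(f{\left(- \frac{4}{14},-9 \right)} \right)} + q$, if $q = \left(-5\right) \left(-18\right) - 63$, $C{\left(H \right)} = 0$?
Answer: $27$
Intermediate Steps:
$f{\left(x,Q \right)} = \left(5 + x\right)^{2}$
$s{\left(W \right)} = 0$
$q = 27$ ($q = 90 - 63 = 27$)
$s{\left(f{\left(- \frac{4}{14},-9 \right)} \right)} + q = 0 + 27 = 27$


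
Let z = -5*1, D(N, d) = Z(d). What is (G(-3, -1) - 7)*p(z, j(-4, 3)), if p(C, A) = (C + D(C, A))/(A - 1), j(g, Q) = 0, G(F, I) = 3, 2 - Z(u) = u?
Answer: -12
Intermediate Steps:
Z(u) = 2 - u
D(N, d) = 2 - d
z = -5
p(C, A) = (2 + C - A)/(-1 + A) (p(C, A) = (C + (2 - A))/(A - 1) = (2 + C - A)/(-1 + A))
(G(-3, -1) - 7)*p(z, j(-4, 3)) = (3 - 7)*((2 - 5 - 1*0)/(-1 + 0)) = -4*(2 - 5 + 0)/(-1) = -(-4)*(-3) = -4*3 = -12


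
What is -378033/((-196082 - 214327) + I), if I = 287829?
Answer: 126011/40860 ≈ 3.0840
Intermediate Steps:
-378033/((-196082 - 214327) + I) = -378033/((-196082 - 214327) + 287829) = -378033/(-410409 + 287829) = -378033/(-122580) = -378033*(-1/122580) = 126011/40860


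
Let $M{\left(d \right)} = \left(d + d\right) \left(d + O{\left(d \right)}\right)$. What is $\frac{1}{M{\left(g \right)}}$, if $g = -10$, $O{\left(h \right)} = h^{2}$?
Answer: $- \frac{1}{1800} \approx -0.00055556$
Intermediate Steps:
$M{\left(d \right)} = 2 d \left(d + d^{2}\right)$ ($M{\left(d \right)} = \left(d + d\right) \left(d + d^{2}\right) = 2 d \left(d + d^{2}\right)$)
$\frac{1}{M{\left(g \right)}} = \frac{1}{2 \left(-10\right)^{2} \left(1 - 10\right)} = \frac{1}{2 \cdot 100 \left(-9\right)} = \frac{1}{-1800} = - \frac{1}{1800}$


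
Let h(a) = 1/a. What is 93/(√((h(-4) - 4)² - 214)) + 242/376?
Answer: 121/188 - 124*I*√3135/1045 ≈ 0.64362 - 6.6439*I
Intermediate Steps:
h(a) = 1/a
93/(√((h(-4) - 4)² - 214)) + 242/376 = 93/(√((1/(-4) - 4)² - 214)) + 242/376 = 93/(√((-¼ - 4)² - 214)) + 242*(1/376) = 93/(√((-17/4)² - 214)) + 121/188 = 93/(√(289/16 - 214)) + 121/188 = 93/(√(-3135/16)) + 121/188 = 93/((I*√3135/4)) + 121/188 = 93*(-4*I*√3135/3135) + 121/188 = -124*I*√3135/1045 + 121/188 = 121/188 - 124*I*√3135/1045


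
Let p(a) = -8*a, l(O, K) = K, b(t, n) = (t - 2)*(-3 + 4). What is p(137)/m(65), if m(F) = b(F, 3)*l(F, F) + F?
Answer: -137/520 ≈ -0.26346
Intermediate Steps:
b(t, n) = -2 + t (b(t, n) = (-2 + t)*1 = -2 + t)
m(F) = F + F*(-2 + F) (m(F) = (-2 + F)*F + F = F*(-2 + F) + F = F + F*(-2 + F))
p(137)/m(65) = (-8*137)/((65*(-1 + 65))) = -1096/(65*64) = -1096/4160 = -1096*1/4160 = -137/520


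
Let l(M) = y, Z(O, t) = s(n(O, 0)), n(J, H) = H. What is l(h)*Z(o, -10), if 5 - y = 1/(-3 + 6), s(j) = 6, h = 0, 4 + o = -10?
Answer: 28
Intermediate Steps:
o = -14 (o = -4 - 10 = -14)
Z(O, t) = 6
y = 14/3 (y = 5 - 1/(-3 + 6) = 5 - 1/3 = 5 - 1*⅓ = 5 - ⅓ = 14/3 ≈ 4.6667)
l(M) = 14/3
l(h)*Z(o, -10) = (14/3)*6 = 28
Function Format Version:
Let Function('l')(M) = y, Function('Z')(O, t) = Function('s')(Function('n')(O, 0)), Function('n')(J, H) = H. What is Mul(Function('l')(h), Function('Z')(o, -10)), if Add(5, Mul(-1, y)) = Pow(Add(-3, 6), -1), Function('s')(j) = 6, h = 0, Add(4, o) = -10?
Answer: 28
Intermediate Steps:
o = -14 (o = Add(-4, -10) = -14)
Function('Z')(O, t) = 6
y = Rational(14, 3) (y = Add(5, Mul(-1, Pow(Add(-3, 6), -1))) = Add(5, Mul(-1, Pow(3, -1))) = Add(5, Mul(-1, Rational(1, 3))) = Add(5, Rational(-1, 3)) = Rational(14, 3) ≈ 4.6667)
Function('l')(M) = Rational(14, 3)
Mul(Function('l')(h), Function('Z')(o, -10)) = Mul(Rational(14, 3), 6) = 28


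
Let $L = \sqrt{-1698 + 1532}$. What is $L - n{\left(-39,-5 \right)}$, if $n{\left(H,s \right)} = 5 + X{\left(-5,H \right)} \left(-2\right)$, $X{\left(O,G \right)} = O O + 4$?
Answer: $53 + i \sqrt{166} \approx 53.0 + 12.884 i$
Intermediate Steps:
$X{\left(O,G \right)} = 4 + O^{2}$ ($X{\left(O,G \right)} = O^{2} + 4 = 4 + O^{2}$)
$L = i \sqrt{166}$ ($L = \sqrt{-166} = i \sqrt{166} \approx 12.884 i$)
$n{\left(H,s \right)} = -53$ ($n{\left(H,s \right)} = 5 + \left(4 + \left(-5\right)^{2}\right) \left(-2\right) = 5 + \left(4 + 25\right) \left(-2\right) = 5 + 29 \left(-2\right) = 5 - 58 = -53$)
$L - n{\left(-39,-5 \right)} = i \sqrt{166} - -53 = i \sqrt{166} + 53 = 53 + i \sqrt{166}$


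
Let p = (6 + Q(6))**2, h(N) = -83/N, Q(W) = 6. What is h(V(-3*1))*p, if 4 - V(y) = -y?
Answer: -11952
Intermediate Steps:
V(y) = 4 + y (V(y) = 4 - (-1)*y = 4 + y)
p = 144 (p = (6 + 6)**2 = 12**2 = 144)
h(V(-3*1))*p = -83/(4 - 3*1)*144 = -83/(4 - 3)*144 = -83/1*144 = -83*1*144 = -83*144 = -11952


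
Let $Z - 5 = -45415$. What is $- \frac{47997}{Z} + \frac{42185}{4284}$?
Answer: $\frac{1060619999}{97268220} \approx 10.904$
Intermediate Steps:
$Z = -45410$ ($Z = 5 - 45415 = -45410$)
$- \frac{47997}{Z} + \frac{42185}{4284} = - \frac{47997}{-45410} + \frac{42185}{4284} = \left(-47997\right) \left(- \frac{1}{45410}\right) + 42185 \cdot \frac{1}{4284} = \frac{47997}{45410} + \frac{42185}{4284} = \frac{1060619999}{97268220}$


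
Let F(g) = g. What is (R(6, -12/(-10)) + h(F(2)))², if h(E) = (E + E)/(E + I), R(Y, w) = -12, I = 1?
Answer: 1024/9 ≈ 113.78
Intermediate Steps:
h(E) = 2*E/(1 + E) (h(E) = (E + E)/(E + 1) = (2*E)/(1 + E) = 2*E/(1 + E))
(R(6, -12/(-10)) + h(F(2)))² = (-12 + 2*2/(1 + 2))² = (-12 + 2*2/3)² = (-12 + 2*2*(⅓))² = (-12 + 4/3)² = (-32/3)² = 1024/9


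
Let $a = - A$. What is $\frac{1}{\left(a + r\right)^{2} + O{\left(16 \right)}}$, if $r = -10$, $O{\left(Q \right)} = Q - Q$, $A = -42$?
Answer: $\frac{1}{1024} \approx 0.00097656$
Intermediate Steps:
$a = 42$ ($a = \left(-1\right) \left(-42\right) = 42$)
$O{\left(Q \right)} = 0$
$\frac{1}{\left(a + r\right)^{2} + O{\left(16 \right)}} = \frac{1}{\left(42 - 10\right)^{2} + 0} = \frac{1}{32^{2} + 0} = \frac{1}{1024 + 0} = \frac{1}{1024}$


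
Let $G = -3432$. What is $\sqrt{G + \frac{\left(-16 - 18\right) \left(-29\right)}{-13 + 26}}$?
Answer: $\frac{i \sqrt{567190}}{13} \approx 57.932 i$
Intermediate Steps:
$\sqrt{G + \frac{\left(-16 - 18\right) \left(-29\right)}{-13 + 26}} = \sqrt{-3432 + \frac{\left(-16 - 18\right) \left(-29\right)}{-13 + 26}} = \sqrt{-3432 + \frac{\left(-16 - 18\right) \left(-29\right)}{13}} = \sqrt{-3432 + \left(-34\right) \left(-29\right) \frac{1}{13}} = \sqrt{-3432 + 986 \cdot \frac{1}{13}} = \sqrt{-3432 + \frac{986}{13}} = \sqrt{- \frac{43630}{13}} = \frac{i \sqrt{567190}}{13}$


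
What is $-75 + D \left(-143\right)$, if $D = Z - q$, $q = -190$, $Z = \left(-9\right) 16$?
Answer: $-6653$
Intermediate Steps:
$Z = -144$
$D = 46$ ($D = -144 - -190 = -144 + 190 = 46$)
$-75 + D \left(-143\right) = -75 + 46 \left(-143\right) = -75 - 6578 = -6653$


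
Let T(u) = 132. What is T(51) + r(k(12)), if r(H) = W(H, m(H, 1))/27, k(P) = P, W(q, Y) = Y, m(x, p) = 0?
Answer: 132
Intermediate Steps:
r(H) = 0 (r(H) = 0/27 = 0*(1/27) = 0)
T(51) + r(k(12)) = 132 + 0 = 132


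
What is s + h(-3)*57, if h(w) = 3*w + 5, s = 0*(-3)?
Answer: -228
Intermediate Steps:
s = 0
h(w) = 5 + 3*w
s + h(-3)*57 = 0 + (5 + 3*(-3))*57 = 0 + (5 - 9)*57 = 0 - 4*57 = 0 - 228 = -228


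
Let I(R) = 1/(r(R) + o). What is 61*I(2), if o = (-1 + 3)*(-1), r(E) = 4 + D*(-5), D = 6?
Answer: -61/28 ≈ -2.1786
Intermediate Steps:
r(E) = -26 (r(E) = 4 + 6*(-5) = 4 - 30 = -26)
o = -2 (o = 2*(-1) = -2)
I(R) = -1/28 (I(R) = 1/(-26 - 2) = 1/(-28) = -1/28)
61*I(2) = 61*(-1/28) = -61/28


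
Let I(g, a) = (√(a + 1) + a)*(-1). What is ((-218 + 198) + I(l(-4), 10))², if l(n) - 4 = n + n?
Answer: (30 + √11)² ≈ 1110.0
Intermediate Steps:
l(n) = 4 + 2*n (l(n) = 4 + (n + n) = 4 + 2*n)
I(g, a) = -a - √(1 + a) (I(g, a) = (√(1 + a) + a)*(-1) = (a + √(1 + a))*(-1) = -a - √(1 + a))
((-218 + 198) + I(l(-4), 10))² = ((-218 + 198) + (-1*10 - √(1 + 10)))² = (-20 + (-10 - √11))² = (-30 - √11)²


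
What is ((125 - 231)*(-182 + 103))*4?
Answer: 33496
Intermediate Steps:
((125 - 231)*(-182 + 103))*4 = -106*(-79)*4 = 8374*4 = 33496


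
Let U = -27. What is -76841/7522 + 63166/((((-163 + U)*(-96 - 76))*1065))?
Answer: -668478599387/65449298100 ≈ -10.214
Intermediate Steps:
-76841/7522 + 63166/((((-163 + U)*(-96 - 76))*1065)) = -76841/7522 + 63166/((((-163 - 27)*(-96 - 76))*1065)) = -76841*1/7522 + 63166/((-190*(-172)*1065)) = -76841/7522 + 63166/((32680*1065)) = -76841/7522 + 63166/34804200 = -76841/7522 + 63166*(1/34804200) = -76841/7522 + 31583/17402100 = -668478599387/65449298100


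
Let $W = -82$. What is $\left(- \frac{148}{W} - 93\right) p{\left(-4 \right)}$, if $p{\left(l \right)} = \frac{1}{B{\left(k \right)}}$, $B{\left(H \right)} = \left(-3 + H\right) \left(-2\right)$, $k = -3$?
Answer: $- \frac{3739}{492} \approx -7.5996$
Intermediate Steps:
$B{\left(H \right)} = 6 - 2 H$
$p{\left(l \right)} = \frac{1}{12}$ ($p{\left(l \right)} = \frac{1}{6 - -6} = \frac{1}{6 + 6} = \frac{1}{12}$)
$\left(- \frac{148}{W} - 93\right) p{\left(-4 \right)} = \left(- \frac{148}{-82} - 93\right) \frac{1}{12} = \left(\left(-148\right) \left(- \frac{1}{82}\right) - 93\right) \frac{1}{12} = \left(\frac{74}{41} - 93\right) \frac{1}{12} = \left(- \frac{3739}{41}\right) \frac{1}{12} = - \frac{3739}{492}$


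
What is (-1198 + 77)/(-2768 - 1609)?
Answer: 1121/4377 ≈ 0.25611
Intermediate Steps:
(-1198 + 77)/(-2768 - 1609) = -1121/(-4377) = -1121*(-1/4377) = 1121/4377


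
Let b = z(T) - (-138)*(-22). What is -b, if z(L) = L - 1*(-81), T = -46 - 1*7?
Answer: 3008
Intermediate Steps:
T = -53 (T = -46 - 7 = -53)
z(L) = 81 + L (z(L) = L + 81 = 81 + L)
b = -3008 (b = (81 - 53) - (-138)*(-22) = 28 - 1*3036 = 28 - 3036 = -3008)
-b = -1*(-3008) = 3008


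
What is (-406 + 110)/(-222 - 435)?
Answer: 296/657 ≈ 0.45053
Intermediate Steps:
(-406 + 110)/(-222 - 435) = -296/(-657) = -296*(-1/657) = 296/657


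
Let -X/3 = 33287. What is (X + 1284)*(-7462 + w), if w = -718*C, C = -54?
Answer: -3086445870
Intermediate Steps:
X = -99861 (X = -3*33287 = -99861)
w = 38772 (w = -718*(-54) = 38772)
(X + 1284)*(-7462 + w) = (-99861 + 1284)*(-7462 + 38772) = -98577*31310 = -3086445870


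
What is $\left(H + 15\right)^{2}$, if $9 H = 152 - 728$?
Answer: $2401$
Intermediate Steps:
$H = -64$ ($H = \frac{152 - 728}{9} = \frac{1}{9} \left(-576\right) = -64$)
$\left(H + 15\right)^{2} = \left(-64 + 15\right)^{2} = \left(-49\right)^{2} = 2401$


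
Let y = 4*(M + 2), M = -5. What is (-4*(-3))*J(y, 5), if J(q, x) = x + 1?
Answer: 72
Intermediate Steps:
y = -12 (y = 4*(-5 + 2) = 4*(-3) = -12)
J(q, x) = 1 + x
(-4*(-3))*J(y, 5) = (-4*(-3))*(1 + 5) = 12*6 = 72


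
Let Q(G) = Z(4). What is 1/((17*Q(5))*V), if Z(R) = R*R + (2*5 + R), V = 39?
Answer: 1/19890 ≈ 5.0277e-5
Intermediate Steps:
Z(R) = 10 + R + R² (Z(R) = R² + (10 + R) = 10 + R + R²)
Q(G) = 30 (Q(G) = 10 + 4 + 4² = 10 + 4 + 16 = 30)
1/((17*Q(5))*V) = 1/((17*30)*39) = 1/(510*39) = 1/19890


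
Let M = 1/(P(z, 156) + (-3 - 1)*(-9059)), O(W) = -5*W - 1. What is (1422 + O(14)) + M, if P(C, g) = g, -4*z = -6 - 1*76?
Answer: 49165593/36392 ≈ 1351.0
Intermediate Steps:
O(W) = -1 - 5*W
z = 41/2 (z = -(-6 - 1*76)/4 = -(-6 - 76)/4 = -1/4*(-82) = 41/2 ≈ 20.500)
M = 1/36392 (M = 1/(156 + (-3 - 1)*(-9059)) = 1/(156 - 4*(-9059)) = 1/(156 + 36236) = 1/36392 ≈ 2.7479e-5)
(1422 + O(14)) + M = (1422 + (-1 - 5*14)) + 1/36392 = (1422 + (-1 - 70)) + 1/36392 = (1422 - 71) + 1/36392 = 1351 + 1/36392 = 49165593/36392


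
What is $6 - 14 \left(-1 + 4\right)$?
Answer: $-36$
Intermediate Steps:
$6 - 14 \left(-1 + 4\right) = 6 - 42 = -36$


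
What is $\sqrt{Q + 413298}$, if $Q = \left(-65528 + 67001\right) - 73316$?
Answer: $\sqrt{341455} \approx 584.34$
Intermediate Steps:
$Q = -71843$ ($Q = 1473 - 73316 = -71843$)
$\sqrt{Q + 413298} = \sqrt{-71843 + 413298} = \sqrt{341455}$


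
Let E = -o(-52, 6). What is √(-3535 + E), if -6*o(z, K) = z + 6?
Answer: 2*I*√7971/3 ≈ 59.52*I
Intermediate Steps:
o(z, K) = -1 - z/6 (o(z, K) = -(z + 6)/6 = -(6 + z)/6 = -1 - z/6)
E = -23/3 (E = -(-1 - ⅙*(-52)) = -(-1 + 26/3) = -1*23/3 = -23/3 ≈ -7.6667)
√(-3535 + E) = √(-3535 - 23/3) = √(-10628/3) = 2*I*√7971/3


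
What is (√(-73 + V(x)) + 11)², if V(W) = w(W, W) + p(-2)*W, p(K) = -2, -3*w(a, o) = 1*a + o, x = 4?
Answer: (33 + I*√753)²/9 ≈ 37.333 + 201.23*I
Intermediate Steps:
w(a, o) = -a/3 - o/3 (w(a, o) = -(1*a + o)/3 = -(a + o)/3 = -a/3 - o/3)
V(W) = -8*W/3 (V(W) = (-W/3 - W/3) - 2*W = -2*W/3 - 2*W = -8*W/3)
(√(-73 + V(x)) + 11)² = (√(-73 - 8/3*4) + 11)² = (√(-73 - 32/3) + 11)² = (√(-251/3) + 11)² = (I*√753/3 + 11)² = (11 + I*√753/3)²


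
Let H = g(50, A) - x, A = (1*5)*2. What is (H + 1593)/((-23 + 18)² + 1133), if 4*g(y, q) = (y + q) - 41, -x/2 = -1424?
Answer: -1667/1544 ≈ -1.0797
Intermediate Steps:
x = 2848 (x = -2*(-1424) = 2848)
A = 10 (A = 5*2 = 10)
g(y, q) = -41/4 + q/4 + y/4 (g(y, q) = ((y + q) - 41)/4 = ((q + y) - 41)/4 = (-41 + q + y)/4 = -41/4 + q/4 + y/4)
H = -11373/4 (H = (-41/4 + (¼)*10 + (¼)*50) - 1*2848 = (-41/4 + 5/2 + 25/2) - 2848 = 19/4 - 2848 = -11373/4 ≈ -2843.3)
(H + 1593)/((-23 + 18)² + 1133) = (-11373/4 + 1593)/((-23 + 18)² + 1133) = -5001/(4*((-5)² + 1133)) = -5001/(4*(25 + 1133)) = -5001/4/1158 = -5001/4*1/1158 = -1667/1544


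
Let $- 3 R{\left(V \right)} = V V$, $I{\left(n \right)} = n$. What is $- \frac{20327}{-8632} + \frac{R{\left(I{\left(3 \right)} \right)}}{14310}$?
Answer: $\frac{48475579}{20587320} \approx 2.3546$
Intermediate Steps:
$R{\left(V \right)} = - \frac{V^{2}}{3}$ ($R{\left(V \right)} = - \frac{V V}{3} = - \frac{V^{2}}{3}$)
$- \frac{20327}{-8632} + \frac{R{\left(I{\left(3 \right)} \right)}}{14310} = - \frac{20327}{-8632} + \frac{\left(- \frac{1}{3}\right) 3^{2}}{14310} = \left(-20327\right) \left(- \frac{1}{8632}\right) + \left(- \frac{1}{3}\right) 9 \cdot \frac{1}{14310} = \frac{20327}{8632} - \frac{1}{4770} = \frac{48475579}{20587320}$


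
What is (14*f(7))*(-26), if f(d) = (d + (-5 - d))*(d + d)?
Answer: 25480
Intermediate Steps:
f(d) = -10*d
(14*f(7))*(-26) = (14*(-10*7))*(-26) = (14*(-70))*(-26) = -980*(-26) = 25480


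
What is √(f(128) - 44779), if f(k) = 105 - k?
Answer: 3*I*√4978 ≈ 211.66*I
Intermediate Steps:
√(f(128) - 44779) = √((105 - 1*128) - 44779) = √((105 - 128) - 44779) = √(-23 - 44779) = √(-44802) = 3*I*√4978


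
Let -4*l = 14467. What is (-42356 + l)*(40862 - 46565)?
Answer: 1048730373/4 ≈ 2.6218e+8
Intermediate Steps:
l = -14467/4 (l = -¼*14467 = -14467/4 ≈ -3616.8)
(-42356 + l)*(40862 - 46565) = (-42356 - 14467/4)*(40862 - 46565) = -183891/4*(-5703) = 1048730373/4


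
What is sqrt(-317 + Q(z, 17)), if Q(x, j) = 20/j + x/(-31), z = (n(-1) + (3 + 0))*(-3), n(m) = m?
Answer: I*sqrt(87659599)/527 ≈ 17.766*I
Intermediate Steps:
z = -6 (z = (-1 + (3 + 0))*(-3) = (-1 + 3)*(-3) = 2*(-3) = -6)
Q(x, j) = 20/j - x/31 (Q(x, j) = 20/j + x*(-1/31) = 20/j - x/31)
sqrt(-317 + Q(z, 17)) = sqrt(-317 + (20/17 - 1/31*(-6))) = sqrt(-317 + (20*(1/17) + 6/31)) = sqrt(-317 + (20/17 + 6/31)) = sqrt(-317 + 722/527) = sqrt(-166337/527) = I*sqrt(87659599)/527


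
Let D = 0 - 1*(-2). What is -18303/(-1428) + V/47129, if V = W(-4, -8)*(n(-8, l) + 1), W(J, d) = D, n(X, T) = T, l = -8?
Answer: 287527365/22433404 ≈ 12.817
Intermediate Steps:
D = 2 (D = 0 + 2 = 2)
W(J, d) = 2
V = -14 (V = 2*(-8 + 1) = 2*(-7) = -14)
-18303/(-1428) + V/47129 = -18303/(-1428) - 14/47129 = -18303*(-1/1428) - 14*1/47129 = 6101/476 - 14/47129 = 287527365/22433404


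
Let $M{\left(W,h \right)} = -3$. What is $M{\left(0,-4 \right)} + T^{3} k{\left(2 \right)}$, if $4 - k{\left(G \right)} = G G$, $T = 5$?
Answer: $-3$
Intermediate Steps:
$k{\left(G \right)} = 4 - G^{2}$ ($k{\left(G \right)} = 4 - G G = 4 - G^{2}$)
$M{\left(0,-4 \right)} + T^{3} k{\left(2 \right)} = -3 + 5^{3} \left(4 - 2^{2}\right) = -3 + 125 \left(4 - 4\right) = -3 + 125 \cdot 0 = -3 + 0 = -3$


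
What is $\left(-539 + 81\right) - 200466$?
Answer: $-200924$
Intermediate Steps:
$\left(-539 + 81\right) - 200466 = -458 - 200466 = -200924$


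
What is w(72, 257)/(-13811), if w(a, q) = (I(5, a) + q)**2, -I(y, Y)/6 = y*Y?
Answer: -3621409/13811 ≈ -262.21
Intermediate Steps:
I(y, Y) = -6*Y*y (I(y, Y) = -6*y*Y = -6*Y*y)
w(a, q) = (q - 30*a)**2 (w(a, q) = (-6*a*5 + q)**2 = (-30*a + q)**2 = (q - 30*a)**2)
w(72, 257)/(-13811) = (-1*257 + 30*72)**2/(-13811) = (-257 + 2160)**2*(-1/13811) = 1903**2*(-1/13811) = 3621409*(-1/13811) = -3621409/13811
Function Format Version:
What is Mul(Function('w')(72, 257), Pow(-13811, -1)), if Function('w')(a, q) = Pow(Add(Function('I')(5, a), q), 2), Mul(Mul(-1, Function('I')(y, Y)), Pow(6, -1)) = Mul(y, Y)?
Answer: Rational(-3621409, 13811) ≈ -262.21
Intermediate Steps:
Function('I')(y, Y) = Mul(-6, Y, y) (Function('I')(y, Y) = Mul(-6, Mul(y, Y)) = Mul(-6, Mul(Y, y)) = Mul(-6, Y, y))
Function('w')(a, q) = Pow(Add(q, Mul(-30, a)), 2) (Function('w')(a, q) = Pow(Add(Mul(-6, a, 5), q), 2) = Pow(Add(Mul(-30, a), q), 2) = Pow(Add(q, Mul(-30, a)), 2))
Mul(Function('w')(72, 257), Pow(-13811, -1)) = Mul(Pow(Add(Mul(-1, 257), Mul(30, 72)), 2), Pow(-13811, -1)) = Mul(Pow(Add(-257, 2160), 2), Rational(-1, 13811)) = Mul(Pow(1903, 2), Rational(-1, 13811)) = Mul(3621409, Rational(-1, 13811)) = Rational(-3621409, 13811)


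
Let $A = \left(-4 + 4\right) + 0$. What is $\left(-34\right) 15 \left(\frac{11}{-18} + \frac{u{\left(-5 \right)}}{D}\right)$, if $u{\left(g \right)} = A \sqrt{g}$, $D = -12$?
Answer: $\frac{935}{3} \approx 311.67$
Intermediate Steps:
$A = 0$ ($A = 0 + 0 = 0$)
$u{\left(g \right)} = 0$ ($u{\left(g \right)} = 0 \sqrt{g} = 0$)
$\left(-34\right) 15 \left(\frac{11}{-18} + \frac{u{\left(-5 \right)}}{D}\right) = \left(-34\right) 15 \left(\frac{11}{-18} + \frac{0}{-12}\right) = - 510 \left(11 \left(- \frac{1}{18}\right) + 0 \left(- \frac{1}{12}\right)\right) = - 510 \left(- \frac{11}{18} + 0\right) = \left(-510\right) \left(- \frac{11}{18}\right) = \frac{935}{3}$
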